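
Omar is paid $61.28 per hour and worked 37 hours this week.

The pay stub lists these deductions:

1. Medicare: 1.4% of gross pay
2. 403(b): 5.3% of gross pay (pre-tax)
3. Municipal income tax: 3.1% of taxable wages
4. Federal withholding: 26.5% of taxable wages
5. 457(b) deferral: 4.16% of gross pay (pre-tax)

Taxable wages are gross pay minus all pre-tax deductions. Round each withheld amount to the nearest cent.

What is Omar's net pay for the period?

$1413.48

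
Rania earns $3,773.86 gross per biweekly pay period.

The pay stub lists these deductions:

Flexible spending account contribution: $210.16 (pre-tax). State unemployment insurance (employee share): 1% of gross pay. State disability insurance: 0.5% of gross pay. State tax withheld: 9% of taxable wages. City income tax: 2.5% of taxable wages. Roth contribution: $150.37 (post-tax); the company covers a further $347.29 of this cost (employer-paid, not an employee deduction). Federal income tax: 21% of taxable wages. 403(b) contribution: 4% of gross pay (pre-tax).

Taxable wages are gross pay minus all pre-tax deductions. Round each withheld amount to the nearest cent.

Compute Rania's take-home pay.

$2,096.62

403(b) contribution: $3,773.86 × 0.04 = $150.95
Flexible spending account contribution: $210.16
Pre-tax total = $150.95 + $210.16 = $361.11
Taxable wages = $3,773.86 − $361.11 = $3,412.75
Federal income tax: $3,412.75 × 0.21 = $716.68
City income tax: $3,412.75 × 0.025 = $85.32
State tax withheld: $3,412.75 × 0.09 = $307.15
State unemployment insurance (employee share): $3,773.86 × 0.01 = $37.74
State disability insurance: $3,773.86 × 0.005 = $18.87
Roth contribution: $150.37
(Employer's $347.29 toward Roth contribution is not withheld from the employee.)
Total deductions = $150.95 + $210.16 + $716.68 + $85.32 + $307.15 + $37.74 + $18.87 + $150.37 = $1,677.24
Net pay = $3,773.86 − $1,677.24 = $2,096.62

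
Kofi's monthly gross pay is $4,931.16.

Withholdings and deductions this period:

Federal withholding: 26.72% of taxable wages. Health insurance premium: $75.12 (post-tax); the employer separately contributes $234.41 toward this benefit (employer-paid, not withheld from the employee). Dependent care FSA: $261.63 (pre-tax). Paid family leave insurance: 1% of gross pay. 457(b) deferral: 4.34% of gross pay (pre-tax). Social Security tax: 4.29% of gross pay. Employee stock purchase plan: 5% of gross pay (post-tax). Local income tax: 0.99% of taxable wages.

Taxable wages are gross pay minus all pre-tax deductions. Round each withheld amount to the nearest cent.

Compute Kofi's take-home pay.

Dependent care FSA: $261.63
457(b) deferral: $4,931.16 × 0.0434 = $214.01
Pre-tax total = $261.63 + $214.01 = $475.64
Taxable wages = $4,931.16 − $475.64 = $4,455.52
Federal withholding: $4,455.52 × 0.2672 = $1,190.51
Local income tax: $4,455.52 × 0.0099 = $44.11
Paid family leave insurance: $4,931.16 × 0.01 = $49.31
Social Security tax: $4,931.16 × 0.0429 = $211.55
Employee stock purchase plan: $4,931.16 × 0.05 = $246.56
Health insurance premium: $75.12
(Employer's $234.41 toward health insurance premium is not withheld from the employee.)
Total deductions = $261.63 + $214.01 + $1,190.51 + $44.11 + $49.31 + $211.55 + $246.56 + $75.12 = $2,292.80
Net pay = $4,931.16 − $2,292.80 = $2,638.36

$2,638.36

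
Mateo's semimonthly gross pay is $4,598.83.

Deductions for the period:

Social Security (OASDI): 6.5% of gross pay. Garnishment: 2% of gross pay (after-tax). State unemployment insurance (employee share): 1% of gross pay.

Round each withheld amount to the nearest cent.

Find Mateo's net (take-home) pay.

Social Security (OASDI): $4,598.83 × 0.065 = $298.92
State unemployment insurance (employee share): $4,598.83 × 0.01 = $45.99
Garnishment: $4,598.83 × 0.02 = $91.98
Total deductions = $298.92 + $45.99 + $91.98 = $436.89
Net pay = $4,598.83 − $436.89 = $4,161.94

$4,161.94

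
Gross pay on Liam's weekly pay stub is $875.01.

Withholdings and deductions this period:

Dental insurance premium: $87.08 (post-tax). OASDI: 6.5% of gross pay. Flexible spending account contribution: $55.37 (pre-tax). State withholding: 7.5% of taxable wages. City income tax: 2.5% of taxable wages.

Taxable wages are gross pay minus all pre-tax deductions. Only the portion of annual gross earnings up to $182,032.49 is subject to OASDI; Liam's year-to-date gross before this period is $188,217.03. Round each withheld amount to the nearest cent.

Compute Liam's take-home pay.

$650.60

Flexible spending account contribution: $55.37
Taxable wages = $875.01 − $55.37 = $819.64
City income tax: $819.64 × 0.025 = $20.49
State withholding: $819.64 × 0.075 = $61.47
OASDI: annual cap $182,032.49 already reached (YTD $188,217.03), so $0.00
Dental insurance premium: $87.08
Total deductions = $55.37 + $20.49 + $61.47 + $0.00 + $87.08 = $224.41
Net pay = $875.01 − $224.41 = $650.60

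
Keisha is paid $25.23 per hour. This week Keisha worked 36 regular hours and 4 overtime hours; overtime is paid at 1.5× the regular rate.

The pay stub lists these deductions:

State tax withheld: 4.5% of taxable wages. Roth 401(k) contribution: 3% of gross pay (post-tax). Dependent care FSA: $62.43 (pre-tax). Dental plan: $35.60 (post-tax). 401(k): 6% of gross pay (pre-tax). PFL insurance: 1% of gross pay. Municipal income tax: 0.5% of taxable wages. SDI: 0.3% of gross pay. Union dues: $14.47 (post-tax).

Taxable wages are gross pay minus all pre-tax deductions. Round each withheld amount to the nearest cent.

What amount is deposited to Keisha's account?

$791.33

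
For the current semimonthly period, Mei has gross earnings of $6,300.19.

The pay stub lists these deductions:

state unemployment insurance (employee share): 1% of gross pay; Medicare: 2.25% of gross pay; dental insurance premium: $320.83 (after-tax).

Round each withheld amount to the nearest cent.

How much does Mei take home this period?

Medicare: $6,300.19 × 0.0225 = $141.75
State unemployment insurance (employee share): $6,300.19 × 0.01 = $63.00
Dental insurance premium: $320.83
Total deductions = $141.75 + $63.00 + $320.83 = $525.58
Net pay = $6,300.19 − $525.58 = $5,774.61

$5,774.61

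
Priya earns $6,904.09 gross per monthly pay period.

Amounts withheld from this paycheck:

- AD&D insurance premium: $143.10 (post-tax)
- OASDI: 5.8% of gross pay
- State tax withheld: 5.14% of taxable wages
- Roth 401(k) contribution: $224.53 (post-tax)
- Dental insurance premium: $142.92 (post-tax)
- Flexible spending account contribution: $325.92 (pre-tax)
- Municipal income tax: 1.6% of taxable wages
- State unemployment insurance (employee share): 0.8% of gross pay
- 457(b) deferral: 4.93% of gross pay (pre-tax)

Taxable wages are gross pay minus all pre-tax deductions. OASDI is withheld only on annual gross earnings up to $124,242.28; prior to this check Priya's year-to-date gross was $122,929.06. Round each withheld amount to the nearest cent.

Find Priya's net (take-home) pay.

457(b) deferral: $6,904.09 × 0.0493 = $340.37
Flexible spending account contribution: $325.92
Pre-tax total = $340.37 + $325.92 = $666.29
Taxable wages = $6,904.09 − $666.29 = $6,237.80
Municipal income tax: $6,237.80 × 0.016 = $99.80
State tax withheld: $6,237.80 × 0.0514 = $320.62
State unemployment insurance (employee share): $6,904.09 × 0.008 = $55.23
OASDI: only $124,242.28 − $122,929.06 = $1,313.22 of this check is subject → $1,313.22 × 0.058 = $76.17
AD&D insurance premium: $143.10
Roth 401(k) contribution: $224.53
Dental insurance premium: $142.92
Total deductions = $340.37 + $325.92 + $99.80 + $320.62 + $55.23 + $76.17 + $143.10 + $224.53 + $142.92 = $1,728.66
Net pay = $6,904.09 − $1,728.66 = $5,175.43

$5,175.43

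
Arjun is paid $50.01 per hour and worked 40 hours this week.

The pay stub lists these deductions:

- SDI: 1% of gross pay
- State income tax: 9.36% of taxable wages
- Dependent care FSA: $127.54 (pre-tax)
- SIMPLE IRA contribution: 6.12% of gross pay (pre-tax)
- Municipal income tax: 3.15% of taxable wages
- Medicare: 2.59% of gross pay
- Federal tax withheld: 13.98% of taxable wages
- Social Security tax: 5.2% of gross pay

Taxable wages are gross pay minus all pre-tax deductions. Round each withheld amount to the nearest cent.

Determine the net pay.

$1,110.92

Gross pay: 40 × $50.01 = $2,000.40
Dependent care FSA: $127.54
SIMPLE IRA contribution: $2,000.40 × 0.0612 = $122.42
Pre-tax total = $127.54 + $122.42 = $249.96
Taxable wages = $2,000.40 − $249.96 = $1,750.44
State income tax: $1,750.44 × 0.0936 = $163.84
Municipal income tax: $1,750.44 × 0.0315 = $55.14
Federal tax withheld: $1,750.44 × 0.1398 = $244.71
SDI: $2,000.40 × 0.01 = $20.00
Social Security tax: $2,000.40 × 0.052 = $104.02
Medicare: $2,000.40 × 0.0259 = $51.81
Total deductions = $127.54 + $122.42 + $163.84 + $55.14 + $244.71 + $20.00 + $104.02 + $51.81 = $889.48
Net pay = $2,000.40 − $889.48 = $1,110.92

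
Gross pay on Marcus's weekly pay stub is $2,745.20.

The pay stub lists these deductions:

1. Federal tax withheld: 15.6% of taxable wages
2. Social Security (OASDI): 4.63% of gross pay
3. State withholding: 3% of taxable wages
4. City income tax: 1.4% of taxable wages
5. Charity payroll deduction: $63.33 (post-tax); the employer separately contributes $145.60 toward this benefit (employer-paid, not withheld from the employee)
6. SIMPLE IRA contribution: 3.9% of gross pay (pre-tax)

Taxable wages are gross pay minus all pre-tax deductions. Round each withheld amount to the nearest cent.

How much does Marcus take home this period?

SIMPLE IRA contribution: $2,745.20 × 0.039 = $107.06
Taxable wages = $2,745.20 − $107.06 = $2,638.14
State withholding: $2,638.14 × 0.03 = $79.14
City income tax: $2,638.14 × 0.014 = $36.93
Federal tax withheld: $2,638.14 × 0.156 = $411.55
Social Security (OASDI): $2,745.20 × 0.0463 = $127.10
Charity payroll deduction: $63.33
(Employer's $145.60 toward charity payroll deduction is not withheld from the employee.)
Total deductions = $107.06 + $79.14 + $36.93 + $411.55 + $127.10 + $63.33 = $825.11
Net pay = $2,745.20 − $825.11 = $1,920.09

$1,920.09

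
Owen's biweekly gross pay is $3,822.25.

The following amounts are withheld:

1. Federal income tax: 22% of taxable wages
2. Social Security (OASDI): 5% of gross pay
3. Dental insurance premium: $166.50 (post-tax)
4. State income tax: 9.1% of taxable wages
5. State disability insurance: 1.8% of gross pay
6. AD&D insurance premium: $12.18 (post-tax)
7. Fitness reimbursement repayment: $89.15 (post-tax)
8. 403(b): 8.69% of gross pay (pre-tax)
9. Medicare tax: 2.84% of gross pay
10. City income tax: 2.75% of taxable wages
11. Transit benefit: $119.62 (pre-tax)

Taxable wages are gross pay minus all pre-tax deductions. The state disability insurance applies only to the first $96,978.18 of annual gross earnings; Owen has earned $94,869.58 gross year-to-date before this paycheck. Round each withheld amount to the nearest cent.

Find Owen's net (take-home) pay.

Transit benefit: $119.62
403(b): $3,822.25 × 0.0869 = $332.15
Pre-tax total = $119.62 + $332.15 = $451.77
Taxable wages = $3,822.25 − $451.77 = $3,370.48
State income tax: $3,370.48 × 0.091 = $306.71
Federal income tax: $3,370.48 × 0.22 = $741.51
City income tax: $3,370.48 × 0.0275 = $92.69
Medicare tax: $3,822.25 × 0.0284 = $108.55
Social Security (OASDI): $3,822.25 × 0.05 = $191.11
State disability insurance: only $96,978.18 − $94,869.58 = $2,108.60 of this check is subject → $2,108.60 × 0.018 = $37.95
Dental insurance premium: $166.50
Fitness reimbursement repayment: $89.15
AD&D insurance premium: $12.18
Total deductions = $119.62 + $332.15 + $306.71 + $741.51 + $92.69 + $108.55 + $191.11 + $37.95 + $166.50 + $89.15 + $12.18 = $2,198.12
Net pay = $3,822.25 − $2,198.12 = $1,624.13

$1,624.13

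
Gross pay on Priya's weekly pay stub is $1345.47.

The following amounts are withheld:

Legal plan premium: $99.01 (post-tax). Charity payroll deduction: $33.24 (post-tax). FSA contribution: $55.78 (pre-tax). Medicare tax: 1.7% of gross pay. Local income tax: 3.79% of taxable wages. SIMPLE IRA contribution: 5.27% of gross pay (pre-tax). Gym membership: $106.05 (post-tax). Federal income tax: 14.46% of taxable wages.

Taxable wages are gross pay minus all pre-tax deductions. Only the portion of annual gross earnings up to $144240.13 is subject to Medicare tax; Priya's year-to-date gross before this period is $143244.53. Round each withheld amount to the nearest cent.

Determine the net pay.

FSA contribution: $55.78
SIMPLE IRA contribution: $1345.47 × 0.0527 = $70.91
Pre-tax total = $55.78 + $70.91 = $126.69
Taxable wages = $1345.47 − $126.69 = $1218.78
Federal income tax: $1218.78 × 0.1446 = $176.24
Local income tax: $1218.78 × 0.0379 = $46.19
Medicare tax: only $144240.13 − $143244.53 = $995.60 of this check is subject → $995.60 × 0.017 = $16.93
Charity payroll deduction: $33.24
Gym membership: $106.05
Legal plan premium: $99.01
Total deductions = $55.78 + $70.91 + $176.24 + $46.19 + $16.93 + $33.24 + $106.05 + $99.01 = $604.35
Net pay = $1345.47 − $604.35 = $741.12

$741.12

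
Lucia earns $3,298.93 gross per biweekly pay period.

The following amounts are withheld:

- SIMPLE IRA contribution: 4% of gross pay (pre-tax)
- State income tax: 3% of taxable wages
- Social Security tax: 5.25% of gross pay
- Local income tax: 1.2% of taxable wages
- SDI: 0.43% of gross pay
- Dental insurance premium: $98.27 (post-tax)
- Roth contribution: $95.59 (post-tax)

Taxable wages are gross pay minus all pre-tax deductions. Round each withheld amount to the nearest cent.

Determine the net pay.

$2,652.72

SIMPLE IRA contribution: $3,298.93 × 0.04 = $131.96
Taxable wages = $3,298.93 − $131.96 = $3,166.97
State income tax: $3,166.97 × 0.03 = $95.01
Local income tax: $3,166.97 × 0.012 = $38.00
Social Security tax: $3,298.93 × 0.0525 = $173.19
SDI: $3,298.93 × 0.0043 = $14.19
Roth contribution: $95.59
Dental insurance premium: $98.27
Total deductions = $131.96 + $95.01 + $38.00 + $173.19 + $14.19 + $95.59 + $98.27 = $646.21
Net pay = $3,298.93 − $646.21 = $2,652.72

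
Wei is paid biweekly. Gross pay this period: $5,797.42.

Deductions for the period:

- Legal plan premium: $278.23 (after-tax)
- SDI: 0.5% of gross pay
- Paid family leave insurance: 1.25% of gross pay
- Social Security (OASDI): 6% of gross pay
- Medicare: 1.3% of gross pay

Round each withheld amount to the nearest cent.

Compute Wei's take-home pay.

$4,994.51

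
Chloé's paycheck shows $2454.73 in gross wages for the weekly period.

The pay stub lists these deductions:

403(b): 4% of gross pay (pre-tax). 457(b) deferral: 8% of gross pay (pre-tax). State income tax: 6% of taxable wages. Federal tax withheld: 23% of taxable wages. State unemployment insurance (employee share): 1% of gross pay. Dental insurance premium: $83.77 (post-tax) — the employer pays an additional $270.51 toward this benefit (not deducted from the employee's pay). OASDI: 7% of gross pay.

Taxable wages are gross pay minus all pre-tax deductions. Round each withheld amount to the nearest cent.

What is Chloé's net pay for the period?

$1253.56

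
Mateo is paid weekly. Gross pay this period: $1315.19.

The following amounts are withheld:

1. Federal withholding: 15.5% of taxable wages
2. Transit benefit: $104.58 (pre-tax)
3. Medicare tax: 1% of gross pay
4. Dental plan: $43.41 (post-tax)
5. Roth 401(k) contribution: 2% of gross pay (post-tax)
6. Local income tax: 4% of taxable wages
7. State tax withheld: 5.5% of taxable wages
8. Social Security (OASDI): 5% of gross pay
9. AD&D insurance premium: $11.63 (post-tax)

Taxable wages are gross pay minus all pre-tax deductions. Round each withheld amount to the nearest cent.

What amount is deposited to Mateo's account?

$747.72

Transit benefit: $104.58
Taxable wages = $1315.19 − $104.58 = $1210.61
Federal withholding: $1210.61 × 0.155 = $187.64
Local income tax: $1210.61 × 0.04 = $48.42
State tax withheld: $1210.61 × 0.055 = $66.58
Medicare tax: $1315.19 × 0.01 = $13.15
Social Security (OASDI): $1315.19 × 0.05 = $65.76
Roth 401(k) contribution: $1315.19 × 0.02 = $26.30
AD&D insurance premium: $11.63
Dental plan: $43.41
Total deductions = $104.58 + $187.64 + $48.42 + $66.58 + $13.15 + $65.76 + $26.30 + $11.63 + $43.41 = $567.47
Net pay = $1315.19 − $567.47 = $747.72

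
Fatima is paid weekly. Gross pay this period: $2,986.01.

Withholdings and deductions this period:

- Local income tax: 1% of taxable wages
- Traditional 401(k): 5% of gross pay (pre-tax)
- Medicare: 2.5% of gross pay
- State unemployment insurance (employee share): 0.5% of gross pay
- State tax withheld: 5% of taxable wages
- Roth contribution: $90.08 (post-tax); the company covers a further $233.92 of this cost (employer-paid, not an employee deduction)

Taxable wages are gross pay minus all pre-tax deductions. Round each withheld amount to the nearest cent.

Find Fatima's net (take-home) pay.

$2,486.84

Traditional 401(k): $2,986.01 × 0.05 = $149.30
Taxable wages = $2,986.01 − $149.30 = $2,836.71
Local income tax: $2,836.71 × 0.01 = $28.37
State tax withheld: $2,836.71 × 0.05 = $141.84
State unemployment insurance (employee share): $2,986.01 × 0.005 = $14.93
Medicare: $2,986.01 × 0.025 = $74.65
Roth contribution: $90.08
(Employer's $233.92 toward Roth contribution is not withheld from the employee.)
Total deductions = $149.30 + $28.37 + $141.84 + $14.93 + $74.65 + $90.08 = $499.17
Net pay = $2,986.01 − $499.17 = $2,486.84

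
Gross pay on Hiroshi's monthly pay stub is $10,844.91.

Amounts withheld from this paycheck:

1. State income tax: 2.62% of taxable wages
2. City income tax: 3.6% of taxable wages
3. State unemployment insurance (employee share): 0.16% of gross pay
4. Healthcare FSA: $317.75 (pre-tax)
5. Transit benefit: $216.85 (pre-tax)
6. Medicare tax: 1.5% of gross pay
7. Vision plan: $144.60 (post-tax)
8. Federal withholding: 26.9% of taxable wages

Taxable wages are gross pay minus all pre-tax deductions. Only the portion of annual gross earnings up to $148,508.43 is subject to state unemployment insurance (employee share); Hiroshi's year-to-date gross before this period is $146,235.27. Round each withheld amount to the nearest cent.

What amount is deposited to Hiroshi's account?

Healthcare FSA: $317.75
Transit benefit: $216.85
Pre-tax total = $317.75 + $216.85 = $534.60
Taxable wages = $10,844.91 − $534.60 = $10,310.31
City income tax: $10,310.31 × 0.036 = $371.17
State income tax: $10,310.31 × 0.0262 = $270.13
Federal withholding: $10,310.31 × 0.269 = $2,773.47
Medicare tax: $10,844.91 × 0.015 = $162.67
State unemployment insurance (employee share): only $148,508.43 − $146,235.27 = $2,273.16 of this check is subject → $2,273.16 × 0.0016 = $3.64
Vision plan: $144.60
Total deductions = $317.75 + $216.85 + $371.17 + $270.13 + $2,773.47 + $162.67 + $3.64 + $144.60 = $4,260.28
Net pay = $10,844.91 − $4,260.28 = $6,584.63

$6,584.63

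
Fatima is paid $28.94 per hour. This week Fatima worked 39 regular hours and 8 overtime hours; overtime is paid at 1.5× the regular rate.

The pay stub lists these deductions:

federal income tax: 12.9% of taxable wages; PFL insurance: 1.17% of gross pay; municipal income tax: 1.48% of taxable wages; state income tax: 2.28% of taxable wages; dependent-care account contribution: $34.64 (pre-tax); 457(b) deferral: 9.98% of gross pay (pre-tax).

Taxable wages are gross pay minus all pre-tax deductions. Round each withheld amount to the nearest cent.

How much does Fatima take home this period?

$1,061.15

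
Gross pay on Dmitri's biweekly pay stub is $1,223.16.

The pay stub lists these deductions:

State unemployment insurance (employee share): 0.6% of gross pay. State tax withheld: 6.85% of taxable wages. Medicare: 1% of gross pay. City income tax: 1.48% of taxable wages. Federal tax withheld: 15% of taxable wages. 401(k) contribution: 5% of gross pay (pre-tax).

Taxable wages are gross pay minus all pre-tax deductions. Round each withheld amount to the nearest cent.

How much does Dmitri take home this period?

$871.33

401(k) contribution: $1,223.16 × 0.05 = $61.16
Taxable wages = $1,223.16 − $61.16 = $1,162.00
Federal tax withheld: $1,162.00 × 0.15 = $174.30
State tax withheld: $1,162.00 × 0.0685 = $79.60
City income tax: $1,162.00 × 0.0148 = $17.20
Medicare: $1,223.16 × 0.01 = $12.23
State unemployment insurance (employee share): $1,223.16 × 0.006 = $7.34
Total deductions = $61.16 + $174.30 + $79.60 + $17.20 + $12.23 + $7.34 = $351.83
Net pay = $1,223.16 − $351.83 = $871.33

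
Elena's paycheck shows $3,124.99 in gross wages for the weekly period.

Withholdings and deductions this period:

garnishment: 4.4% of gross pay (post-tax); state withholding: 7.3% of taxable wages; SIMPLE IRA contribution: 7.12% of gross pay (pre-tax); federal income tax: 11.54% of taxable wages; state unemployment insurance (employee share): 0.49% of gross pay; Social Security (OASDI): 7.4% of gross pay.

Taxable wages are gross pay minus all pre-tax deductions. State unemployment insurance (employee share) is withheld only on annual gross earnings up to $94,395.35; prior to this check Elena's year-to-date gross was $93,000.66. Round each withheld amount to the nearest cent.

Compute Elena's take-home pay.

$1,980.08

SIMPLE IRA contribution: $3,124.99 × 0.0712 = $222.50
Taxable wages = $3,124.99 − $222.50 = $2,902.49
State withholding: $2,902.49 × 0.073 = $211.88
Federal income tax: $2,902.49 × 0.1154 = $334.95
Social Security (OASDI): $3,124.99 × 0.074 = $231.25
State unemployment insurance (employee share): only $94,395.35 − $93,000.66 = $1,394.69 of this check is subject → $1,394.69 × 0.0049 = $6.83
Garnishment: $3,124.99 × 0.044 = $137.50
Total deductions = $222.50 + $211.88 + $334.95 + $231.25 + $6.83 + $137.50 = $1,144.91
Net pay = $3,124.99 − $1,144.91 = $1,980.08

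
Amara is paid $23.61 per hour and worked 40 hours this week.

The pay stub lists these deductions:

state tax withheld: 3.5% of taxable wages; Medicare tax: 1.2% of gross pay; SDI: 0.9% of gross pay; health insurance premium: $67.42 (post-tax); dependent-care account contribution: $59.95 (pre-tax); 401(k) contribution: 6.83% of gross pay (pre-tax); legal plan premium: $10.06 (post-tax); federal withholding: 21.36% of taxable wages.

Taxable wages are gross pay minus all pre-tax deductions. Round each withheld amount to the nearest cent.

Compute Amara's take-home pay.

$518.80

Gross pay: 40 × $23.61 = $944.40
401(k) contribution: $944.40 × 0.0683 = $64.50
Dependent-care account contribution: $59.95
Pre-tax total = $64.50 + $59.95 = $124.45
Taxable wages = $944.40 − $124.45 = $819.95
Federal withholding: $819.95 × 0.2136 = $175.14
State tax withheld: $819.95 × 0.035 = $28.70
Medicare tax: $944.40 × 0.012 = $11.33
SDI: $944.40 × 0.009 = $8.50
Legal plan premium: $10.06
Health insurance premium: $67.42
Total deductions = $64.50 + $59.95 + $175.14 + $28.70 + $11.33 + $8.50 + $10.06 + $67.42 = $425.60
Net pay = $944.40 − $425.60 = $518.80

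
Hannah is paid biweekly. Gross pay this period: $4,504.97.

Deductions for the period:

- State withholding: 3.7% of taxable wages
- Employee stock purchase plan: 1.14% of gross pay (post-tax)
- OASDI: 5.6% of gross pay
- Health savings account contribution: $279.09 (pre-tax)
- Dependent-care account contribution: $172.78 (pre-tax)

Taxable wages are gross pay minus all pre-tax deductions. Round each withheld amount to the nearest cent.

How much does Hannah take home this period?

$3,599.50

Health savings account contribution: $279.09
Dependent-care account contribution: $172.78
Pre-tax total = $279.09 + $172.78 = $451.87
Taxable wages = $4,504.97 − $451.87 = $4,053.10
State withholding: $4,053.10 × 0.037 = $149.96
OASDI: $4,504.97 × 0.056 = $252.28
Employee stock purchase plan: $4,504.97 × 0.0114 = $51.36
Total deductions = $279.09 + $172.78 + $149.96 + $252.28 + $51.36 = $905.47
Net pay = $4,504.97 − $905.47 = $3,599.50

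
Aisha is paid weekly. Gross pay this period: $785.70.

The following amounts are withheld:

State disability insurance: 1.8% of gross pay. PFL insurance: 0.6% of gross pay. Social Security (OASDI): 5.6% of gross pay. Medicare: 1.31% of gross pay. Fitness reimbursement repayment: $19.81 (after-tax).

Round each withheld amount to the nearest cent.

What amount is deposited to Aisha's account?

$692.75

State disability insurance: $785.70 × 0.018 = $14.14
Medicare: $785.70 × 0.0131 = $10.29
Social Security (OASDI): $785.70 × 0.056 = $44.00
PFL insurance: $785.70 × 0.006 = $4.71
Fitness reimbursement repayment: $19.81
Total deductions = $14.14 + $10.29 + $44.00 + $4.71 + $19.81 = $92.95
Net pay = $785.70 − $92.95 = $692.75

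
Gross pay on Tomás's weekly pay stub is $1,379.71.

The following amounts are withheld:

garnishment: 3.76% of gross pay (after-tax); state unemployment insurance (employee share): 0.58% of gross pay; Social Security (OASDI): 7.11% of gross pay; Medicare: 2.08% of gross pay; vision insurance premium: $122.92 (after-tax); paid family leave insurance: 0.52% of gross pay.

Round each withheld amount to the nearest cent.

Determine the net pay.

$1,062.94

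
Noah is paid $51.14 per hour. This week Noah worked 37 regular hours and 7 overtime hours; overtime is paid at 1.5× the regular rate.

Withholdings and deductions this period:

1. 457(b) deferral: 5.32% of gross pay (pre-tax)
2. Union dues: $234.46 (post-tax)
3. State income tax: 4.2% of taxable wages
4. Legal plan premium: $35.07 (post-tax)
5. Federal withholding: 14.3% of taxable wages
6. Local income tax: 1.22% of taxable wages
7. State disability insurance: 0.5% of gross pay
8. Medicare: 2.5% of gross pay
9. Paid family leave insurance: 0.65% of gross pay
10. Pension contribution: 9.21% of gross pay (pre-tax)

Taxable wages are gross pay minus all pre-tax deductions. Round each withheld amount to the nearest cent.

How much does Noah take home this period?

$1,308.57

Regular pay: 37 × $51.14 = $1,892.18
Overtime pay: 7 × $51.14 × 1.5 = $536.97
Gross pay = $1,892.18 + $536.97 = $2,429.15
457(b) deferral: $2,429.15 × 0.0532 = $129.23
Pension contribution: $2,429.15 × 0.0921 = $223.72
Pre-tax total = $129.23 + $223.72 = $352.95
Taxable wages = $2,429.15 − $352.95 = $2,076.20
State income tax: $2,076.20 × 0.042 = $87.20
Local income tax: $2,076.20 × 0.0122 = $25.33
Federal withholding: $2,076.20 × 0.143 = $296.90
Paid family leave insurance: $2,429.15 × 0.0065 = $15.79
Medicare: $2,429.15 × 0.025 = $60.73
State disability insurance: $2,429.15 × 0.005 = $12.15
Legal plan premium: $35.07
Union dues: $234.46
Total deductions = $129.23 + $223.72 + $87.20 + $25.33 + $296.90 + $15.79 + $60.73 + $12.15 + $35.07 + $234.46 = $1,120.58
Net pay = $2,429.15 − $1,120.58 = $1,308.57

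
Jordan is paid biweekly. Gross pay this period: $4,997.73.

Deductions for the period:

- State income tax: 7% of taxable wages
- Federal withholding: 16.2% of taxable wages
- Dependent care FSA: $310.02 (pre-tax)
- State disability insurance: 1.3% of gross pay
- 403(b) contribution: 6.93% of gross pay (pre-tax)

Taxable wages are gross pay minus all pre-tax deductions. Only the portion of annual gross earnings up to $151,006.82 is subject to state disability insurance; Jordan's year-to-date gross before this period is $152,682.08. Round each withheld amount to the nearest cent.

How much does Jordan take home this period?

403(b) contribution: $4,997.73 × 0.0693 = $346.34
Dependent care FSA: $310.02
Pre-tax total = $346.34 + $310.02 = $656.36
Taxable wages = $4,997.73 − $656.36 = $4,341.37
State income tax: $4,341.37 × 0.07 = $303.90
Federal withholding: $4,341.37 × 0.162 = $703.30
State disability insurance: annual cap $151,006.82 already reached (YTD $152,682.08), so $0.00
Total deductions = $346.34 + $310.02 + $303.90 + $703.30 + $0.00 = $1,663.56
Net pay = $4,997.73 − $1,663.56 = $3,334.17

$3,334.17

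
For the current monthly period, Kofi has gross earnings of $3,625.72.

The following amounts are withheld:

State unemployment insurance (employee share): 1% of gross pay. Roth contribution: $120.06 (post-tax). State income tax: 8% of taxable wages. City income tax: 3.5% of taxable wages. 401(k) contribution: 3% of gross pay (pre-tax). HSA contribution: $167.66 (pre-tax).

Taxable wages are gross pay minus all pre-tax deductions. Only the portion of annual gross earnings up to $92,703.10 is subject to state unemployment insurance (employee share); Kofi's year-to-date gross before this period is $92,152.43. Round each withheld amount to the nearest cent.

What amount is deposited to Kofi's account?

HSA contribution: $167.66
401(k) contribution: $3,625.72 × 0.03 = $108.77
Pre-tax total = $167.66 + $108.77 = $276.43
Taxable wages = $3,625.72 − $276.43 = $3,349.29
City income tax: $3,349.29 × 0.035 = $117.23
State income tax: $3,349.29 × 0.08 = $267.94
State unemployment insurance (employee share): only $92,703.10 − $92,152.43 = $550.67 of this check is subject → $550.67 × 0.01 = $5.51
Roth contribution: $120.06
Total deductions = $167.66 + $108.77 + $117.23 + $267.94 + $5.51 + $120.06 = $787.17
Net pay = $3,625.72 − $787.17 = $2,838.55

$2,838.55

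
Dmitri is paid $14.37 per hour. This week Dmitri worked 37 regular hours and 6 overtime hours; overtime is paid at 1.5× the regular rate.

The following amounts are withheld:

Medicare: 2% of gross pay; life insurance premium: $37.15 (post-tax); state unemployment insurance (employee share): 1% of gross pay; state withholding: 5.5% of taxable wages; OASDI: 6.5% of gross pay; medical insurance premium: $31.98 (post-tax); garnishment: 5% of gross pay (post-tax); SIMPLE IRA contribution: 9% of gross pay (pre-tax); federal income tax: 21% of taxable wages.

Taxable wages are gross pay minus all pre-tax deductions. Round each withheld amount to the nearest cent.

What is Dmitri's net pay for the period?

$277.15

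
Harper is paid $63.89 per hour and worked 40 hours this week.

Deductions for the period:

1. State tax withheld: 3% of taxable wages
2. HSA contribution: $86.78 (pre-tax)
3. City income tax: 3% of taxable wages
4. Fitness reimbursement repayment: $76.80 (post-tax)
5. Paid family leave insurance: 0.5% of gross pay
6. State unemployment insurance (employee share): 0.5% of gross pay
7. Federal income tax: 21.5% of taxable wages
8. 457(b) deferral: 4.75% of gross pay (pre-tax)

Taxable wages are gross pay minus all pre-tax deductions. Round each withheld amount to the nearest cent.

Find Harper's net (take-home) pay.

$1,599.53

Gross pay: 40 × $63.89 = $2,555.60
HSA contribution: $86.78
457(b) deferral: $2,555.60 × 0.0475 = $121.39
Pre-tax total = $86.78 + $121.39 = $208.17
Taxable wages = $2,555.60 − $208.17 = $2,347.43
Federal income tax: $2,347.43 × 0.215 = $504.70
City income tax: $2,347.43 × 0.03 = $70.42
State tax withheld: $2,347.43 × 0.03 = $70.42
State unemployment insurance (employee share): $2,555.60 × 0.005 = $12.78
Paid family leave insurance: $2,555.60 × 0.005 = $12.78
Fitness reimbursement repayment: $76.80
Total deductions = $86.78 + $121.39 + $504.70 + $70.42 + $70.42 + $12.78 + $12.78 + $76.80 = $956.07
Net pay = $2,555.60 − $956.07 = $1,599.53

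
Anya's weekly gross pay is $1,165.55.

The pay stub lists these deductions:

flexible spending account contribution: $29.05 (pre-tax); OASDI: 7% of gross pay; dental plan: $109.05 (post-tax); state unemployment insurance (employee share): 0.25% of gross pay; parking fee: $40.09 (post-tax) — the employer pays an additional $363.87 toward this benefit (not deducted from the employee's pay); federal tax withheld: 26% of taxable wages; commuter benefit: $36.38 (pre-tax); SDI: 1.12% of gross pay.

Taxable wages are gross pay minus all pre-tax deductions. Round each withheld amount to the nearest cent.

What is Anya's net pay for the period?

$567.40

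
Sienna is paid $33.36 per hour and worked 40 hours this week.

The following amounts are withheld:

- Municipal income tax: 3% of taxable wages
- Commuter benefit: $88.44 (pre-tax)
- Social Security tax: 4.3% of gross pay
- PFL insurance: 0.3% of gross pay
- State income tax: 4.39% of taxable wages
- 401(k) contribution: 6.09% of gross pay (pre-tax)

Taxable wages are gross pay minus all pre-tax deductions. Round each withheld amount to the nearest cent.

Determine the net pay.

$1017.25

Gross pay: 40 × $33.36 = $1334.40
401(k) contribution: $1334.40 × 0.0609 = $81.26
Commuter benefit: $88.44
Pre-tax total = $81.26 + $88.44 = $169.70
Taxable wages = $1334.40 − $169.70 = $1164.70
Municipal income tax: $1164.70 × 0.03 = $34.94
State income tax: $1164.70 × 0.0439 = $51.13
PFL insurance: $1334.40 × 0.003 = $4.00
Social Security tax: $1334.40 × 0.043 = $57.38
Total deductions = $81.26 + $88.44 + $34.94 + $51.13 + $4.00 + $57.38 = $317.15
Net pay = $1334.40 − $317.15 = $1017.25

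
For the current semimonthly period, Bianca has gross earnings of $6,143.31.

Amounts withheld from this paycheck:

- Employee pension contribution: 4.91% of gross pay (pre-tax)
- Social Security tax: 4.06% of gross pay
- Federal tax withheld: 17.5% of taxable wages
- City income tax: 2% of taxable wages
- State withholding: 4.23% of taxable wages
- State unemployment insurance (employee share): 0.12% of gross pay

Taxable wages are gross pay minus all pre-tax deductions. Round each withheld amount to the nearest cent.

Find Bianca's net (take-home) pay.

Employee pension contribution: $6,143.31 × 0.0491 = $301.64
Taxable wages = $6,143.31 − $301.64 = $5,841.67
Federal tax withheld: $5,841.67 × 0.175 = $1,022.29
City income tax: $5,841.67 × 0.02 = $116.83
State withholding: $5,841.67 × 0.0423 = $247.10
Social Security tax: $6,143.31 × 0.0406 = $249.42
State unemployment insurance (employee share): $6,143.31 × 0.0012 = $7.37
Total deductions = $301.64 + $1,022.29 + $116.83 + $247.10 + $249.42 + $7.37 = $1,944.65
Net pay = $6,143.31 − $1,944.65 = $4,198.66

$4,198.66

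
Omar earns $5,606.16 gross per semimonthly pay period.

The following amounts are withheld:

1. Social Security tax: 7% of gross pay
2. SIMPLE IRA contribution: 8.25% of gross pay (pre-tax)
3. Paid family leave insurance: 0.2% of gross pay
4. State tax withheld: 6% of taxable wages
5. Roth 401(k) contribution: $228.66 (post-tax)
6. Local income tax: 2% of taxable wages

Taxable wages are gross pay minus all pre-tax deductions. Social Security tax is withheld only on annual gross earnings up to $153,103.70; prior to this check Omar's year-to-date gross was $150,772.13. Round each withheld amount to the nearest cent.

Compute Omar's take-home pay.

SIMPLE IRA contribution: $5,606.16 × 0.0825 = $462.51
Taxable wages = $5,606.16 − $462.51 = $5,143.65
State tax withheld: $5,143.65 × 0.06 = $308.62
Local income tax: $5,143.65 × 0.02 = $102.87
Social Security tax: only $153,103.70 − $150,772.13 = $2,331.57 of this check is subject → $2,331.57 × 0.07 = $163.21
Paid family leave insurance: $5,606.16 × 0.002 = $11.21
Roth 401(k) contribution: $228.66
Total deductions = $462.51 + $308.62 + $102.87 + $163.21 + $11.21 + $228.66 = $1,277.08
Net pay = $5,606.16 − $1,277.08 = $4,329.08

$4,329.08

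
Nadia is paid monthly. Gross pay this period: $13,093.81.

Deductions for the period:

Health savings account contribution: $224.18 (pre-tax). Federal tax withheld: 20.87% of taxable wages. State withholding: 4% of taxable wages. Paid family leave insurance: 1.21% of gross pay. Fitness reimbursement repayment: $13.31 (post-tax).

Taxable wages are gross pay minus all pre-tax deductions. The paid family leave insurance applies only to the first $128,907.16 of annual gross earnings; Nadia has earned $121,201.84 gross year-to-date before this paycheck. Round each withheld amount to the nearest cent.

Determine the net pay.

$9,562.41

Health savings account contribution: $224.18
Taxable wages = $13,093.81 − $224.18 = $12,869.63
Federal tax withheld: $12,869.63 × 0.2087 = $2,685.89
State withholding: $12,869.63 × 0.04 = $514.79
Paid family leave insurance: only $128,907.16 − $121,201.84 = $7,705.32 of this check is subject → $7,705.32 × 0.0121 = $93.23
Fitness reimbursement repayment: $13.31
Total deductions = $224.18 + $2,685.89 + $514.79 + $93.23 + $13.31 = $3,531.40
Net pay = $13,093.81 − $3,531.40 = $9,562.41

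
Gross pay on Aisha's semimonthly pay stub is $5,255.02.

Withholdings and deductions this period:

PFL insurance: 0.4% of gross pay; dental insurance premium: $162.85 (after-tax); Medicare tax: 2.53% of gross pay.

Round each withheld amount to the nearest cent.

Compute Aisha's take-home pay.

PFL insurance: $5,255.02 × 0.004 = $21.02
Medicare tax: $5,255.02 × 0.0253 = $132.95
Dental insurance premium: $162.85
Total deductions = $21.02 + $132.95 + $162.85 = $316.82
Net pay = $5,255.02 − $316.82 = $4,938.20

$4,938.20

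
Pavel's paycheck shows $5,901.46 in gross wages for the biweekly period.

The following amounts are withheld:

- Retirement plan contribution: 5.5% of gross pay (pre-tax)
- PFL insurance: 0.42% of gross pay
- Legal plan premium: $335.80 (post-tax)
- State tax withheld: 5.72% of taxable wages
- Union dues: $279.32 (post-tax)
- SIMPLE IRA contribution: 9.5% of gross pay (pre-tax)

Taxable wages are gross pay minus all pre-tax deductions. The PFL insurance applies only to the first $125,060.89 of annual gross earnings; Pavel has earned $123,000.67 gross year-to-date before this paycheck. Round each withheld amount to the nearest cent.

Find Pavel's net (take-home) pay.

SIMPLE IRA contribution: $5,901.46 × 0.095 = $560.64
Retirement plan contribution: $5,901.46 × 0.055 = $324.58
Pre-tax total = $560.64 + $324.58 = $885.22
Taxable wages = $5,901.46 − $885.22 = $5,016.24
State tax withheld: $5,016.24 × 0.0572 = $286.93
PFL insurance: only $125,060.89 − $123,000.67 = $2,060.22 of this check is subject → $2,060.22 × 0.0042 = $8.65
Union dues: $279.32
Legal plan premium: $335.80
Total deductions = $560.64 + $324.58 + $286.93 + $8.65 + $279.32 + $335.80 = $1,795.92
Net pay = $5,901.46 − $1,795.92 = $4,105.54

$4,105.54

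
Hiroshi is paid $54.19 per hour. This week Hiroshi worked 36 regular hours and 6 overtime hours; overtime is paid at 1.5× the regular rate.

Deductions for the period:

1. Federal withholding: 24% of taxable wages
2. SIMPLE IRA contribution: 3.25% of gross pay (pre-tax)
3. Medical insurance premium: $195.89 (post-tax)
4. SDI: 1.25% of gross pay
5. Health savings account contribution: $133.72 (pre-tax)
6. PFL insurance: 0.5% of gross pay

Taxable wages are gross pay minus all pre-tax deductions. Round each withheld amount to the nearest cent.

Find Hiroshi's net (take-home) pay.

$1,452.88

Regular pay: 36 × $54.19 = $1,950.84
Overtime pay: 6 × $54.19 × 1.5 = $487.71
Gross pay = $1,950.84 + $487.71 = $2,438.55
Health savings account contribution: $133.72
SIMPLE IRA contribution: $2,438.55 × 0.0325 = $79.25
Pre-tax total = $133.72 + $79.25 = $212.97
Taxable wages = $2,438.55 − $212.97 = $2,225.58
Federal withholding: $2,225.58 × 0.24 = $534.14
PFL insurance: $2,438.55 × 0.005 = $12.19
SDI: $2,438.55 × 0.0125 = $30.48
Medical insurance premium: $195.89
Total deductions = $133.72 + $79.25 + $534.14 + $12.19 + $30.48 + $195.89 = $985.67
Net pay = $2,438.55 − $985.67 = $1,452.88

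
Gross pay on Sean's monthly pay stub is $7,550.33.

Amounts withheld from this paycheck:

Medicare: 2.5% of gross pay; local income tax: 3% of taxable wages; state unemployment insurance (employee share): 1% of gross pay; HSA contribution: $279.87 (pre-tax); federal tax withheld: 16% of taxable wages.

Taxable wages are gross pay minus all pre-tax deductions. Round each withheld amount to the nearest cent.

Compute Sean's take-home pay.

HSA contribution: $279.87
Taxable wages = $7,550.33 − $279.87 = $7,270.46
Federal tax withheld: $7,270.46 × 0.16 = $1,163.27
Local income tax: $7,270.46 × 0.03 = $218.11
State unemployment insurance (employee share): $7,550.33 × 0.01 = $75.50
Medicare: $7,550.33 × 0.025 = $188.76
Total deductions = $279.87 + $1,163.27 + $218.11 + $75.50 + $188.76 = $1,925.51
Net pay = $7,550.33 − $1,925.51 = $5,624.82

$5,624.82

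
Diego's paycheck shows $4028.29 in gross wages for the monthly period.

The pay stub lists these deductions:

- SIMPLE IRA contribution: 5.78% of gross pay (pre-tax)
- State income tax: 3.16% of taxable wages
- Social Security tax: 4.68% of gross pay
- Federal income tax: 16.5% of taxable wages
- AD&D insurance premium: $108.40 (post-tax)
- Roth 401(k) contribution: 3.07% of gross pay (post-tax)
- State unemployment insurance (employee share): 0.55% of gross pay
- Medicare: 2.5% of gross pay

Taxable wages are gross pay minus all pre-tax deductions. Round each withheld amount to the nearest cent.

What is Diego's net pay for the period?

SIMPLE IRA contribution: $4028.29 × 0.0578 = $232.84
Taxable wages = $4028.29 − $232.84 = $3795.45
Federal income tax: $3795.45 × 0.165 = $626.25
State income tax: $3795.45 × 0.0316 = $119.94
Medicare: $4028.29 × 0.025 = $100.71
Social Security tax: $4028.29 × 0.0468 = $188.52
State unemployment insurance (employee share): $4028.29 × 0.0055 = $22.16
Roth 401(k) contribution: $4028.29 × 0.0307 = $123.67
AD&D insurance premium: $108.40
Total deductions = $232.84 + $626.25 + $119.94 + $100.71 + $188.52 + $22.16 + $123.67 + $108.40 = $1522.49
Net pay = $4028.29 − $1522.49 = $2505.80

$2505.80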